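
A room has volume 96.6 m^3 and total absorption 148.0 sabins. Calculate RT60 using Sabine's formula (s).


Given values:
  V = 96.6 m^3
  A = 148.0 sabins
Formula: RT60 = 0.161 * V / A
Numerator: 0.161 * 96.6 = 15.5526
RT60 = 15.5526 / 148.0 = 0.105

0.105 s


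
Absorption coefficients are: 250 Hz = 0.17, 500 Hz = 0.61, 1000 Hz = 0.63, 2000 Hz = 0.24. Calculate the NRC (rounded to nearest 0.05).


Given values:
  a_250 = 0.17, a_500 = 0.61
  a_1000 = 0.63, a_2000 = 0.24
Formula: NRC = (a250 + a500 + a1000 + a2000) / 4
Sum = 0.17 + 0.61 + 0.63 + 0.24 = 1.65
NRC = 1.65 / 4 = 0.4125
Rounded to nearest 0.05: 0.4

0.4


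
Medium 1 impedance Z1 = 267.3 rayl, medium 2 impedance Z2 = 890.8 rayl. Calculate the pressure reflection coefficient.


Given values:
  Z1 = 267.3 rayl, Z2 = 890.8 rayl
Formula: R = (Z2 - Z1) / (Z2 + Z1)
Numerator: Z2 - Z1 = 890.8 - 267.3 = 623.5
Denominator: Z2 + Z1 = 890.8 + 267.3 = 1158.1
R = 623.5 / 1158.1 = 0.5384

0.5384


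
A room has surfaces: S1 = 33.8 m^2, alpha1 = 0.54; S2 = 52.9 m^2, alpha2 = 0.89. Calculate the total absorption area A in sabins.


Given surfaces:
  Surface 1: 33.8 * 0.54 = 18.252
  Surface 2: 52.9 * 0.89 = 47.081
Formula: A = sum(Si * alpha_i)
A = 18.252 + 47.081
A = 65.33

65.33 sabins


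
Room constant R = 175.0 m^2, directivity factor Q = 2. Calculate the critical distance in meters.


Given values:
  R = 175.0 m^2, Q = 2
Formula: d_c = 0.141 * sqrt(Q * R)
Compute Q * R = 2 * 175.0 = 350.0
Compute sqrt(350.0) = 18.7083
d_c = 0.141 * 18.7083 = 2.638

2.638 m


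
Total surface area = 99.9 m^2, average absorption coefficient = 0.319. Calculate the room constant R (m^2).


Given values:
  S = 99.9 m^2, alpha = 0.319
Formula: R = S * alpha / (1 - alpha)
Numerator: 99.9 * 0.319 = 31.8681
Denominator: 1 - 0.319 = 0.681
R = 31.8681 / 0.681 = 46.8

46.8 m^2


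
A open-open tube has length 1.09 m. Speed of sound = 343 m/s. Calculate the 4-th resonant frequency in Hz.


Given values:
  Tube type: open-open, L = 1.09 m, c = 343 m/s, n = 4
Formula: f_n = n * c / (2 * L)
Compute 2 * L = 2 * 1.09 = 2.18
f = 4 * 343 / 2.18
f = 629.36

629.36 Hz


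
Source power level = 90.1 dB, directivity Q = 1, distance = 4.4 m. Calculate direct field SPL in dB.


Given values:
  Lw = 90.1 dB, Q = 1, r = 4.4 m
Formula: SPL = Lw + 10 * log10(Q / (4 * pi * r^2))
Compute 4 * pi * r^2 = 4 * pi * 4.4^2 = 243.2849
Compute Q / denom = 1 / 243.2849 = 0.00411041
Compute 10 * log10(0.00411041) = -23.8611
SPL = 90.1 + (-23.8611) = 66.24

66.24 dB


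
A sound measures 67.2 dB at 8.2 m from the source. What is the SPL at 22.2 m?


Given values:
  SPL1 = 67.2 dB, r1 = 8.2 m, r2 = 22.2 m
Formula: SPL2 = SPL1 - 20 * log10(r2 / r1)
Compute ratio: r2 / r1 = 22.2 / 8.2 = 2.7073
Compute log10: log10(2.7073) = 0.432536
Compute drop: 20 * 0.432536 = 8.6507
SPL2 = 67.2 - 8.6507 = 58.55

58.55 dB


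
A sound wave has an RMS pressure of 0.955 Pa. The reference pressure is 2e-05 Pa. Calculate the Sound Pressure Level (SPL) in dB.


Given values:
  p = 0.955 Pa
  p_ref = 2e-05 Pa
Formula: SPL = 20 * log10(p / p_ref)
Compute ratio: p / p_ref = 0.955 / 2e-05 = 47750
Compute log10: log10(47750) = 4.678973
Multiply: SPL = 20 * 4.678973 = 93.58

93.58 dB


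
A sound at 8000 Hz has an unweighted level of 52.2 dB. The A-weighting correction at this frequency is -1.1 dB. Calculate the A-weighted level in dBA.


Given values:
  SPL = 52.2 dB
  A-weighting at 8000 Hz = -1.1 dB
Formula: L_A = SPL + A_weight
L_A = 52.2 + (-1.1)
L_A = 51.1

51.1 dBA


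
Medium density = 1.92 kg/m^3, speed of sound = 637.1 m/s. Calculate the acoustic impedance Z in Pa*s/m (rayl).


Given values:
  rho = 1.92 kg/m^3
  c = 637.1 m/s
Formula: Z = rho * c
Z = 1.92 * 637.1
Z = 1223.23

1223.23 rayl


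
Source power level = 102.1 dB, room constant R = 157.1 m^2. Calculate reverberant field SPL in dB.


Given values:
  Lw = 102.1 dB, R = 157.1 m^2
Formula: SPL = Lw + 10 * log10(4 / R)
Compute 4 / R = 4 / 157.1 = 0.025461
Compute 10 * log10(0.025461) = -15.9412
SPL = 102.1 + (-15.9412) = 86.16

86.16 dB


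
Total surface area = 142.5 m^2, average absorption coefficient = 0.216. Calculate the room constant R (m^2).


Given values:
  S = 142.5 m^2, alpha = 0.216
Formula: R = S * alpha / (1 - alpha)
Numerator: 142.5 * 0.216 = 30.78
Denominator: 1 - 0.216 = 0.784
R = 30.78 / 0.784 = 39.26

39.26 m^2


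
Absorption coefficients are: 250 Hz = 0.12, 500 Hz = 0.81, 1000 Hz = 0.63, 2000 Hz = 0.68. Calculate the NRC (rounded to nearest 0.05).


Given values:
  a_250 = 0.12, a_500 = 0.81
  a_1000 = 0.63, a_2000 = 0.68
Formula: NRC = (a250 + a500 + a1000 + a2000) / 4
Sum = 0.12 + 0.81 + 0.63 + 0.68 = 2.24
NRC = 2.24 / 4 = 0.56
Rounded to nearest 0.05: 0.55

0.55


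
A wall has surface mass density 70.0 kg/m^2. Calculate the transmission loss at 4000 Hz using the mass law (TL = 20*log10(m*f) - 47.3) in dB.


Given values:
  m = 70.0 kg/m^2, f = 4000 Hz
Formula: TL = 20 * log10(m * f) - 47.3
Compute m * f = 70.0 * 4000 = 280000.0
Compute log10(280000.0) = 5.447158
Compute 20 * 5.447158 = 108.9432
TL = 108.9432 - 47.3 = 61.64

61.64 dB


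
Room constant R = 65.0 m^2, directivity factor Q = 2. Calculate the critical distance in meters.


Given values:
  R = 65.0 m^2, Q = 2
Formula: d_c = 0.141 * sqrt(Q * R)
Compute Q * R = 2 * 65.0 = 130.0
Compute sqrt(130.0) = 11.4018
d_c = 0.141 * 11.4018 = 1.608

1.608 m


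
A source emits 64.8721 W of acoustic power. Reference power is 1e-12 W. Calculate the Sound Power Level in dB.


Given values:
  W = 64.8721 W
  W_ref = 1e-12 W
Formula: SWL = 10 * log10(W / W_ref)
Compute ratio: W / W_ref = 64872100000000
Compute log10: log10(64872100000000) = 13.812058
Multiply: SWL = 10 * 13.812058 = 138.12

138.12 dB


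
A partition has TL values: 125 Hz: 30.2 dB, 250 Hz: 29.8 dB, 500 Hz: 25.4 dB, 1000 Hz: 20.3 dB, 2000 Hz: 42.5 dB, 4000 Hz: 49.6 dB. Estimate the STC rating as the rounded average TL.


Given TL values at each frequency:
  125 Hz: 30.2 dB
  250 Hz: 29.8 dB
  500 Hz: 25.4 dB
  1000 Hz: 20.3 dB
  2000 Hz: 42.5 dB
  4000 Hz: 49.6 dB
Formula: STC ~ round(average of TL values)
Sum = 30.2 + 29.8 + 25.4 + 20.3 + 42.5 + 49.6 = 197.8
Average = 197.8 / 6 = 32.97
Rounded: 33

33


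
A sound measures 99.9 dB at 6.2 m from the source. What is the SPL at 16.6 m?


Given values:
  SPL1 = 99.9 dB, r1 = 6.2 m, r2 = 16.6 m
Formula: SPL2 = SPL1 - 20 * log10(r2 / r1)
Compute ratio: r2 / r1 = 16.6 / 6.2 = 2.6774
Compute log10: log10(2.6774) = 0.427713
Compute drop: 20 * 0.427713 = 8.5543
SPL2 = 99.9 - 8.5543 = 91.35

91.35 dB


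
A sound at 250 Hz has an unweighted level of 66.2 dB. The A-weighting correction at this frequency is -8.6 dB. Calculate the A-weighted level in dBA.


Given values:
  SPL = 66.2 dB
  A-weighting at 250 Hz = -8.6 dB
Formula: L_A = SPL + A_weight
L_A = 66.2 + (-8.6)
L_A = 57.6

57.6 dBA


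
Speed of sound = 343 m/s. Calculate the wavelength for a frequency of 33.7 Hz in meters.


Given values:
  c = 343 m/s, f = 33.7 Hz
Formula: lambda = c / f
lambda = 343 / 33.7
lambda = 10.178

10.178 m


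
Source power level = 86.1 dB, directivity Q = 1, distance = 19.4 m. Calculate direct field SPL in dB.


Given values:
  Lw = 86.1 dB, Q = 1, r = 19.4 m
Formula: SPL = Lw + 10 * log10(Q / (4 * pi * r^2))
Compute 4 * pi * r^2 = 4 * pi * 19.4^2 = 4729.4792
Compute Q / denom = 1 / 4729.4792 = 0.00021144
Compute 10 * log10(0.00021144) = -36.7481
SPL = 86.1 + (-36.7481) = 49.35

49.35 dB


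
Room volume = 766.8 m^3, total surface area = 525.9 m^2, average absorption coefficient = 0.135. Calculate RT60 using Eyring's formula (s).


Given values:
  V = 766.8 m^3, S = 525.9 m^2, alpha = 0.135
Formula: RT60 = 0.161 * V / (-S * ln(1 - alpha))
Compute ln(1 - 0.135) = ln(0.865) = -0.145026
Denominator: -525.9 * -0.145026 = 76.2692
Numerator: 0.161 * 766.8 = 123.4548
RT60 = 123.4548 / 76.2692 = 1.619

1.619 s


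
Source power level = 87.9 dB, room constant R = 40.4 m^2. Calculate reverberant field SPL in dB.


Given values:
  Lw = 87.9 dB, R = 40.4 m^2
Formula: SPL = Lw + 10 * log10(4 / R)
Compute 4 / R = 4 / 40.4 = 0.09901
Compute 10 * log10(0.09901) = -10.0432
SPL = 87.9 + (-10.0432) = 77.86

77.86 dB


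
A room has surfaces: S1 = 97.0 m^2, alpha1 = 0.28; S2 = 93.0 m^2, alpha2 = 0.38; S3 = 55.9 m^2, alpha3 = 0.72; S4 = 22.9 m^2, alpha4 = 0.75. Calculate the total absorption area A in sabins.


Given surfaces:
  Surface 1: 97.0 * 0.28 = 27.16
  Surface 2: 93.0 * 0.38 = 35.34
  Surface 3: 55.9 * 0.72 = 40.248
  Surface 4: 22.9 * 0.75 = 17.175
Formula: A = sum(Si * alpha_i)
A = 27.16 + 35.34 + 40.248 + 17.175
A = 119.92

119.92 sabins


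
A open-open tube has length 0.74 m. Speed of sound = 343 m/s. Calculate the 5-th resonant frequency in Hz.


Given values:
  Tube type: open-open, L = 0.74 m, c = 343 m/s, n = 5
Formula: f_n = n * c / (2 * L)
Compute 2 * L = 2 * 0.74 = 1.48
f = 5 * 343 / 1.48
f = 1158.78

1158.78 Hz


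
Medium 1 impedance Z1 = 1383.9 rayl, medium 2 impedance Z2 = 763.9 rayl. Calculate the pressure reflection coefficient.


Given values:
  Z1 = 1383.9 rayl, Z2 = 763.9 rayl
Formula: R = (Z2 - Z1) / (Z2 + Z1)
Numerator: Z2 - Z1 = 763.9 - 1383.9 = -620.0
Denominator: Z2 + Z1 = 763.9 + 1383.9 = 2147.8
R = -620.0 / 2147.8 = -0.2887

-0.2887


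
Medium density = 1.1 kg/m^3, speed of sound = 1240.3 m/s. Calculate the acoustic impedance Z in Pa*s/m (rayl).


Given values:
  rho = 1.1 kg/m^3
  c = 1240.3 m/s
Formula: Z = rho * c
Z = 1.1 * 1240.3
Z = 1364.33

1364.33 rayl


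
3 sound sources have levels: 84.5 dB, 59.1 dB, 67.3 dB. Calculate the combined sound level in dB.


Formula: L_total = 10 * log10( sum(10^(Li/10)) )
  Source 1: 10^(84.5/10) = 281838293.1264
  Source 2: 10^(59.1/10) = 812830.5162
  Source 3: 10^(67.3/10) = 5370317.9637
Sum of linear values = 288021441.6063
L_total = 10 * log10(288021441.6063) = 84.59

84.59 dB


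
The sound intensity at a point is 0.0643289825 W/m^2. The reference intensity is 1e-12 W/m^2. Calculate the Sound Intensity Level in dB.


Given values:
  I = 0.0643289825 W/m^2
  I_ref = 1e-12 W/m^2
Formula: SIL = 10 * log10(I / I_ref)
Compute ratio: I / I_ref = 64328982500
Compute log10: log10(64328982500) = 10.808407
Multiply: SIL = 10 * 10.808407 = 108.08

108.08 dB


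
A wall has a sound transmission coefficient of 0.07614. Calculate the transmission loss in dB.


Given values:
  tau = 0.07614
Formula: TL = 10 * log10(1 / tau)
Compute 1 / tau = 1 / 0.07614 = 13.1337
Compute log10(13.1337) = 1.118387
TL = 10 * 1.118387 = 11.18

11.18 dB


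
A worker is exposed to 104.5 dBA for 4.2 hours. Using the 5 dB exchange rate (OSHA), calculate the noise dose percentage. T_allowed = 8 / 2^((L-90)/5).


Given values:
  L = 104.5 dBA, T = 4.2 hours
Formula: T_allowed = 8 / 2^((L - 90) / 5)
Compute exponent: (104.5 - 90) / 5 = 2.9
Compute 2^(2.9) = 7.464264
T_allowed = 8 / 7.464264 = 1.071773 hours
Dose = (T / T_allowed) * 100
Dose = (4.2 / 1.071773) * 100 = 391.87

391.87 %


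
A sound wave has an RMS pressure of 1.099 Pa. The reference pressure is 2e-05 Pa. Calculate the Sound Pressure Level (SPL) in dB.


Given values:
  p = 1.099 Pa
  p_ref = 2e-05 Pa
Formula: SPL = 20 * log10(p / p_ref)
Compute ratio: p / p_ref = 1.099 / 2e-05 = 54950
Compute log10: log10(54950) = 4.739968
Multiply: SPL = 20 * 4.739968 = 94.8

94.8 dB


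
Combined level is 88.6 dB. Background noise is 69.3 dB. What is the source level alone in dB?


Given values:
  L_total = 88.6 dB, L_bg = 69.3 dB
Formula: L_source = 10 * log10(10^(L_total/10) - 10^(L_bg/10))
Convert to linear:
  10^(88.6/10) = 724435960.075
  10^(69.3/10) = 8511380.382
Difference: 724435960.075 - 8511380.382 = 715924579.693
L_source = 10 * log10(715924579.693) = 88.55

88.55 dB


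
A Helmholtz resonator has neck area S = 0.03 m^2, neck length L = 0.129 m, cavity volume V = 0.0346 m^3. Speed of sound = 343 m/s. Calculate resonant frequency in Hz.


Given values:
  S = 0.03 m^2, L = 0.129 m, V = 0.0346 m^3, c = 343 m/s
Formula: f = (c / (2*pi)) * sqrt(S / (V * L))
Compute V * L = 0.0346 * 0.129 = 0.0044634
Compute S / (V * L) = 0.03 / 0.0044634 = 6.7213
Compute sqrt(6.7213) = 2.592547
Compute c / (2*pi) = 343 / 6.283185 = 54.590148
f = 54.590148 * 2.592547 = 141.53

141.53 Hz


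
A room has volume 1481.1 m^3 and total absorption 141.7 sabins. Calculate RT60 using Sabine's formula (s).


Given values:
  V = 1481.1 m^3
  A = 141.7 sabins
Formula: RT60 = 0.161 * V / A
Numerator: 0.161 * 1481.1 = 238.4571
RT60 = 238.4571 / 141.7 = 1.683

1.683 s


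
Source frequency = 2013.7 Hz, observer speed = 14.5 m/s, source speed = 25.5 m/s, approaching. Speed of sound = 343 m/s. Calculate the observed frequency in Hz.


Given values:
  f_s = 2013.7 Hz, v_o = 14.5 m/s, v_s = 25.5 m/s
  Direction: approaching
Formula: f_o = f_s * (c + v_o) / (c - v_s)
Numerator: c + v_o = 343 + 14.5 = 357.5
Denominator: c - v_s = 343 - 25.5 = 317.5
f_o = 2013.7 * 357.5 / 317.5 = 2267.39

2267.39 Hz


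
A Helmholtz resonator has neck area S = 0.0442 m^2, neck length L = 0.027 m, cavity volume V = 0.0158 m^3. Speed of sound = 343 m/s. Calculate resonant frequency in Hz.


Given values:
  S = 0.0442 m^2, L = 0.027 m, V = 0.0158 m^3, c = 343 m/s
Formula: f = (c / (2*pi)) * sqrt(S / (V * L))
Compute V * L = 0.0158 * 0.027 = 0.0004266
Compute S / (V * L) = 0.0442 / 0.0004266 = 103.6099
Compute sqrt(103.6099) = 10.178895
Compute c / (2*pi) = 343 / 6.283185 = 54.590148
f = 54.590148 * 10.178895 = 555.67

555.67 Hz


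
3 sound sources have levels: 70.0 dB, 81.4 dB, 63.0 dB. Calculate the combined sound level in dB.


Formula: L_total = 10 * log10( sum(10^(Li/10)) )
  Source 1: 10^(70.0/10) = 10000000.0
  Source 2: 10^(81.4/10) = 138038426.4603
  Source 3: 10^(63.0/10) = 1995262.315
Sum of linear values = 150033688.7753
L_total = 10 * log10(150033688.7753) = 81.76

81.76 dB


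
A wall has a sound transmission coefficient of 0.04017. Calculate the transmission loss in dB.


Given values:
  tau = 0.04017
Formula: TL = 10 * log10(1 / tau)
Compute 1 / tau = 1 / 0.04017 = 24.8942
Compute log10(24.8942) = 1.396098
TL = 10 * 1.396098 = 13.96

13.96 dB


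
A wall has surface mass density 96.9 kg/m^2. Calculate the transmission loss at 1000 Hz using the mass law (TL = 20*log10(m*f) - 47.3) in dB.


Given values:
  m = 96.9 kg/m^2, f = 1000 Hz
Formula: TL = 20 * log10(m * f) - 47.3
Compute m * f = 96.9 * 1000 = 96900.0
Compute log10(96900.0) = 4.986324
Compute 20 * 4.986324 = 99.7265
TL = 99.7265 - 47.3 = 52.43

52.43 dB


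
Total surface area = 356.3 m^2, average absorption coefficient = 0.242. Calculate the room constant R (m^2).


Given values:
  S = 356.3 m^2, alpha = 0.242
Formula: R = S * alpha / (1 - alpha)
Numerator: 356.3 * 0.242 = 86.2246
Denominator: 1 - 0.242 = 0.758
R = 86.2246 / 0.758 = 113.75

113.75 m^2


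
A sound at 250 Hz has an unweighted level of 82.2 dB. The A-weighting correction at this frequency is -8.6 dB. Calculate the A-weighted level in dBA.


Given values:
  SPL = 82.2 dB
  A-weighting at 250 Hz = -8.6 dB
Formula: L_A = SPL + A_weight
L_A = 82.2 + (-8.6)
L_A = 73.6

73.6 dBA


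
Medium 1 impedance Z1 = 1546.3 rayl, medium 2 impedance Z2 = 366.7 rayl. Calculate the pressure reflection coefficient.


Given values:
  Z1 = 1546.3 rayl, Z2 = 366.7 rayl
Formula: R = (Z2 - Z1) / (Z2 + Z1)
Numerator: Z2 - Z1 = 366.7 - 1546.3 = -1179.6
Denominator: Z2 + Z1 = 366.7 + 1546.3 = 1913.0
R = -1179.6 / 1913.0 = -0.6166

-0.6166


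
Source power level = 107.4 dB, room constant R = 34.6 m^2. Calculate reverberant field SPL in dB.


Given values:
  Lw = 107.4 dB, R = 34.6 m^2
Formula: SPL = Lw + 10 * log10(4 / R)
Compute 4 / R = 4 / 34.6 = 0.115607
Compute 10 * log10(0.115607) = -9.3702
SPL = 107.4 + (-9.3702) = 98.03

98.03 dB


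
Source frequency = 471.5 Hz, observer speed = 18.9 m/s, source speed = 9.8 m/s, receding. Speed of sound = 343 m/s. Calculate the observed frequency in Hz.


Given values:
  f_s = 471.5 Hz, v_o = 18.9 m/s, v_s = 9.8 m/s
  Direction: receding
Formula: f_o = f_s * (c - v_o) / (c + v_s)
Numerator: c - v_o = 343 - 18.9 = 324.1
Denominator: c + v_s = 343 + 9.8 = 352.8
f_o = 471.5 * 324.1 / 352.8 = 433.14

433.14 Hz


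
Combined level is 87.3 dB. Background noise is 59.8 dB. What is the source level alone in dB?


Given values:
  L_total = 87.3 dB, L_bg = 59.8 dB
Formula: L_source = 10 * log10(10^(L_total/10) - 10^(L_bg/10))
Convert to linear:
  10^(87.3/10) = 537031796.3703
  10^(59.8/10) = 954992.586
Difference: 537031796.3703 - 954992.586 = 536076803.7843
L_source = 10 * log10(536076803.7843) = 87.29

87.29 dB


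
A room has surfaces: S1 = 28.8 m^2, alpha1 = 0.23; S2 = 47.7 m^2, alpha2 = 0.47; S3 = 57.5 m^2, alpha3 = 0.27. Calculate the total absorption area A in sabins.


Given surfaces:
  Surface 1: 28.8 * 0.23 = 6.624
  Surface 2: 47.7 * 0.47 = 22.419
  Surface 3: 57.5 * 0.27 = 15.525
Formula: A = sum(Si * alpha_i)
A = 6.624 + 22.419 + 15.525
A = 44.57

44.57 sabins


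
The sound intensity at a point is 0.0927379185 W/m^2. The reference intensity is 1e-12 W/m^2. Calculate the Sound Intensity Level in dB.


Given values:
  I = 0.0927379185 W/m^2
  I_ref = 1e-12 W/m^2
Formula: SIL = 10 * log10(I / I_ref)
Compute ratio: I / I_ref = 92737918500
Compute log10: log10(92737918500) = 10.967257
Multiply: SIL = 10 * 10.967257 = 109.67

109.67 dB


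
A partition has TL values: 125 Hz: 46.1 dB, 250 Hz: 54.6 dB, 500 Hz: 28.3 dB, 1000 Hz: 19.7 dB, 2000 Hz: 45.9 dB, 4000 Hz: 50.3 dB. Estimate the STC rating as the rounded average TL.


Given TL values at each frequency:
  125 Hz: 46.1 dB
  250 Hz: 54.6 dB
  500 Hz: 28.3 dB
  1000 Hz: 19.7 dB
  2000 Hz: 45.9 dB
  4000 Hz: 50.3 dB
Formula: STC ~ round(average of TL values)
Sum = 46.1 + 54.6 + 28.3 + 19.7 + 45.9 + 50.3 = 244.9
Average = 244.9 / 6 = 40.82
Rounded: 41

41


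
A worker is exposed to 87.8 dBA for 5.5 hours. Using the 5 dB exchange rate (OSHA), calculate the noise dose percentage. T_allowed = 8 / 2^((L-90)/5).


Given values:
  L = 87.8 dBA, T = 5.5 hours
Formula: T_allowed = 8 / 2^((L - 90) / 5)
Compute exponent: (87.8 - 90) / 5 = -0.44
Compute 2^(-0.44) = 0.737135
T_allowed = 8 / 0.737135 = 10.852829 hours
Dose = (T / T_allowed) * 100
Dose = (5.5 / 10.852829) * 100 = 50.68

50.68 %


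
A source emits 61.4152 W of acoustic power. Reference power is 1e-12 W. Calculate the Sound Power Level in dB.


Given values:
  W = 61.4152 W
  W_ref = 1e-12 W
Formula: SWL = 10 * log10(W / W_ref)
Compute ratio: W / W_ref = 61415200000000
Compute log10: log10(61415200000000) = 13.788276
Multiply: SWL = 10 * 13.788276 = 137.88

137.88 dB


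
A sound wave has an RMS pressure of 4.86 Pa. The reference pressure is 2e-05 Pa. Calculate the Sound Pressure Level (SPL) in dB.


Given values:
  p = 4.86 Pa
  p_ref = 2e-05 Pa
Formula: SPL = 20 * log10(p / p_ref)
Compute ratio: p / p_ref = 4.86 / 2e-05 = 243000
Compute log10: log10(243000) = 5.385606
Multiply: SPL = 20 * 5.385606 = 107.71

107.71 dB


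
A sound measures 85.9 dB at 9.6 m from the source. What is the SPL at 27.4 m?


Given values:
  SPL1 = 85.9 dB, r1 = 9.6 m, r2 = 27.4 m
Formula: SPL2 = SPL1 - 20 * log10(r2 / r1)
Compute ratio: r2 / r1 = 27.4 / 9.6 = 2.8542
Compute log10: log10(2.8542) = 0.455484
Compute drop: 20 * 0.455484 = 9.1097
SPL2 = 85.9 - 9.1097 = 76.79

76.79 dB


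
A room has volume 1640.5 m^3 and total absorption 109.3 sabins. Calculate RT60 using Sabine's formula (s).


Given values:
  V = 1640.5 m^3
  A = 109.3 sabins
Formula: RT60 = 0.161 * V / A
Numerator: 0.161 * 1640.5 = 264.1205
RT60 = 264.1205 / 109.3 = 2.416

2.416 s


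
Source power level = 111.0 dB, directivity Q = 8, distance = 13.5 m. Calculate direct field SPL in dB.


Given values:
  Lw = 111.0 dB, Q = 8, r = 13.5 m
Formula: SPL = Lw + 10 * log10(Q / (4 * pi * r^2))
Compute 4 * pi * r^2 = 4 * pi * 13.5^2 = 2290.221
Compute Q / denom = 8 / 2290.221 = 0.00349311
Compute 10 * log10(0.00349311) = -24.5679
SPL = 111.0 + (-24.5679) = 86.43

86.43 dB


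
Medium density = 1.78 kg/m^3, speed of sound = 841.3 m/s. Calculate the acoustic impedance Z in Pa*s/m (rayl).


Given values:
  rho = 1.78 kg/m^3
  c = 841.3 m/s
Formula: Z = rho * c
Z = 1.78 * 841.3
Z = 1497.51

1497.51 rayl


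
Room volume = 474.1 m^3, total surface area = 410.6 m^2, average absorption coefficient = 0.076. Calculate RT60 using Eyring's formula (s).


Given values:
  V = 474.1 m^3, S = 410.6 m^2, alpha = 0.076
Formula: RT60 = 0.161 * V / (-S * ln(1 - alpha))
Compute ln(1 - 0.076) = ln(0.924) = -0.079043
Denominator: -410.6 * -0.079043 = 32.4551
Numerator: 0.161 * 474.1 = 76.3301
RT60 = 76.3301 / 32.4551 = 2.352

2.352 s


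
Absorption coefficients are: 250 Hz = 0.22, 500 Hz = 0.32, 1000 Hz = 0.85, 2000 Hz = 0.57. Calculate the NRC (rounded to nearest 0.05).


Given values:
  a_250 = 0.22, a_500 = 0.32
  a_1000 = 0.85, a_2000 = 0.57
Formula: NRC = (a250 + a500 + a1000 + a2000) / 4
Sum = 0.22 + 0.32 + 0.85 + 0.57 = 1.96
NRC = 1.96 / 4 = 0.49
Rounded to nearest 0.05: 0.5

0.5


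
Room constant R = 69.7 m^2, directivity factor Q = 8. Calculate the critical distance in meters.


Given values:
  R = 69.7 m^2, Q = 8
Formula: d_c = 0.141 * sqrt(Q * R)
Compute Q * R = 8 * 69.7 = 557.6
Compute sqrt(557.6) = 23.6136
d_c = 0.141 * 23.6136 = 3.33

3.33 m


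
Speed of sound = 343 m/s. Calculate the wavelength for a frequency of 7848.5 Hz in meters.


Given values:
  c = 343 m/s, f = 7848.5 Hz
Formula: lambda = c / f
lambda = 343 / 7848.5
lambda = 0.0437

0.0437 m


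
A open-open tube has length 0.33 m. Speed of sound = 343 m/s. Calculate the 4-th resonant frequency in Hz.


Given values:
  Tube type: open-open, L = 0.33 m, c = 343 m/s, n = 4
Formula: f_n = n * c / (2 * L)
Compute 2 * L = 2 * 0.33 = 0.66
f = 4 * 343 / 0.66
f = 2078.79

2078.79 Hz


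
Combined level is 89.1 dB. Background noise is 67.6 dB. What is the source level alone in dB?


Given values:
  L_total = 89.1 dB, L_bg = 67.6 dB
Formula: L_source = 10 * log10(10^(L_total/10) - 10^(L_bg/10))
Convert to linear:
  10^(89.1/10) = 812830516.1641
  10^(67.6/10) = 5754399.3734
Difference: 812830516.1641 - 5754399.3734 = 807076116.7907
L_source = 10 * log10(807076116.7907) = 89.07

89.07 dB


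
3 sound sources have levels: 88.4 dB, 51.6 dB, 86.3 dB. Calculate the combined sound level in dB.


Formula: L_total = 10 * log10( sum(10^(Li/10)) )
  Source 1: 10^(88.4/10) = 691830970.9189
  Source 2: 10^(51.6/10) = 144543.9771
  Source 3: 10^(86.3/10) = 426579518.8016
Sum of linear values = 1118555033.6976
L_total = 10 * log10(1118555033.6976) = 90.49

90.49 dB


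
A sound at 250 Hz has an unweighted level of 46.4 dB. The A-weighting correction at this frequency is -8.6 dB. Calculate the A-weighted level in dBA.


Given values:
  SPL = 46.4 dB
  A-weighting at 250 Hz = -8.6 dB
Formula: L_A = SPL + A_weight
L_A = 46.4 + (-8.6)
L_A = 37.8

37.8 dBA


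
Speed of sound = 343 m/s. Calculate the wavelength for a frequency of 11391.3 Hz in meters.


Given values:
  c = 343 m/s, f = 11391.3 Hz
Formula: lambda = c / f
lambda = 343 / 11391.3
lambda = 0.0301

0.0301 m


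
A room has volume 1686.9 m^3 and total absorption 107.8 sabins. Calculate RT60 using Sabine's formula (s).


Given values:
  V = 1686.9 m^3
  A = 107.8 sabins
Formula: RT60 = 0.161 * V / A
Numerator: 0.161 * 1686.9 = 271.5909
RT60 = 271.5909 / 107.8 = 2.519

2.519 s


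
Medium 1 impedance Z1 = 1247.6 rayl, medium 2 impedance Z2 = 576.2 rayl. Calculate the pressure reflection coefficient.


Given values:
  Z1 = 1247.6 rayl, Z2 = 576.2 rayl
Formula: R = (Z2 - Z1) / (Z2 + Z1)
Numerator: Z2 - Z1 = 576.2 - 1247.6 = -671.4
Denominator: Z2 + Z1 = 576.2 + 1247.6 = 1823.8
R = -671.4 / 1823.8 = -0.3681

-0.3681


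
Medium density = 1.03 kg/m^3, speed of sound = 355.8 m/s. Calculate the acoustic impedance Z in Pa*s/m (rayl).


Given values:
  rho = 1.03 kg/m^3
  c = 355.8 m/s
Formula: Z = rho * c
Z = 1.03 * 355.8
Z = 366.47

366.47 rayl


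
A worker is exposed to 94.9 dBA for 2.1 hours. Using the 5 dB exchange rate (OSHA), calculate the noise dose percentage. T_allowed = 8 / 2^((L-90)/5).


Given values:
  L = 94.9 dBA, T = 2.1 hours
Formula: T_allowed = 8 / 2^((L - 90) / 5)
Compute exponent: (94.9 - 90) / 5 = 0.98
Compute 2^(0.98) = 1.972465
T_allowed = 8 / 1.972465 = 4.055839 hours
Dose = (T / T_allowed) * 100
Dose = (2.1 / 4.055839) * 100 = 51.78

51.78 %


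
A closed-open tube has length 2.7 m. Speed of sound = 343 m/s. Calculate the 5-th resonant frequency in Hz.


Given values:
  Tube type: closed-open, L = 2.7 m, c = 343 m/s, n = 5
Formula: f_n = (2n - 1) * c / (4 * L)
Compute 2n - 1 = 2*5 - 1 = 9
Compute 4 * L = 4 * 2.7 = 10.8
f = 9 * 343 / 10.8
f = 285.83

285.83 Hz


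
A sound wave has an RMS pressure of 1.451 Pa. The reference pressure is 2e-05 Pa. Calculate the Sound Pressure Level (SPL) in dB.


Given values:
  p = 1.451 Pa
  p_ref = 2e-05 Pa
Formula: SPL = 20 * log10(p / p_ref)
Compute ratio: p / p_ref = 1.451 / 2e-05 = 72550
Compute log10: log10(72550) = 4.860637
Multiply: SPL = 20 * 4.860637 = 97.21

97.21 dB


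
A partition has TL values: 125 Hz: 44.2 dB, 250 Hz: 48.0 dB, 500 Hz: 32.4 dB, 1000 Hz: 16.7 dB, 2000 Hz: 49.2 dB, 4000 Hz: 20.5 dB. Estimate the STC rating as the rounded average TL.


Given TL values at each frequency:
  125 Hz: 44.2 dB
  250 Hz: 48.0 dB
  500 Hz: 32.4 dB
  1000 Hz: 16.7 dB
  2000 Hz: 49.2 dB
  4000 Hz: 20.5 dB
Formula: STC ~ round(average of TL values)
Sum = 44.2 + 48.0 + 32.4 + 16.7 + 49.2 + 20.5 = 211.0
Average = 211.0 / 6 = 35.17
Rounded: 35

35


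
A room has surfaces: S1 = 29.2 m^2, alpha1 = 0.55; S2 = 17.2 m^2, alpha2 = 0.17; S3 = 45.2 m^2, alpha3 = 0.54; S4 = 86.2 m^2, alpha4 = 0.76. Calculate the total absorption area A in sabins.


Given surfaces:
  Surface 1: 29.2 * 0.55 = 16.06
  Surface 2: 17.2 * 0.17 = 2.924
  Surface 3: 45.2 * 0.54 = 24.408
  Surface 4: 86.2 * 0.76 = 65.512
Formula: A = sum(Si * alpha_i)
A = 16.06 + 2.924 + 24.408 + 65.512
A = 108.9

108.9 sabins


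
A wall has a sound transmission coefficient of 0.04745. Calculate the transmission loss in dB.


Given values:
  tau = 0.04745
Formula: TL = 10 * log10(1 / tau)
Compute 1 / tau = 1 / 0.04745 = 21.0748
Compute log10(21.0748) = 1.323763
TL = 10 * 1.323763 = 13.24

13.24 dB


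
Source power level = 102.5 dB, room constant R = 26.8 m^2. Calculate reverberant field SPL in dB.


Given values:
  Lw = 102.5 dB, R = 26.8 m^2
Formula: SPL = Lw + 10 * log10(4 / R)
Compute 4 / R = 4 / 26.8 = 0.149254
Compute 10 * log10(0.149254) = -8.2607
SPL = 102.5 + (-8.2607) = 94.24

94.24 dB


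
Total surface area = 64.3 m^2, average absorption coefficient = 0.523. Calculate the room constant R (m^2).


Given values:
  S = 64.3 m^2, alpha = 0.523
Formula: R = S * alpha / (1 - alpha)
Numerator: 64.3 * 0.523 = 33.6289
Denominator: 1 - 0.523 = 0.477
R = 33.6289 / 0.477 = 70.5

70.5 m^2


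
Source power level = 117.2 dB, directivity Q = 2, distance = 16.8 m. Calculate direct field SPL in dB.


Given values:
  Lw = 117.2 dB, Q = 2, r = 16.8 m
Formula: SPL = Lw + 10 * log10(Q / (4 * pi * r^2))
Compute 4 * pi * r^2 = 4 * pi * 16.8^2 = 3546.7324
Compute Q / denom = 2 / 3546.7324 = 0.0005639
Compute 10 * log10(0.0005639) = -32.488
SPL = 117.2 + (-32.488) = 84.71

84.71 dB


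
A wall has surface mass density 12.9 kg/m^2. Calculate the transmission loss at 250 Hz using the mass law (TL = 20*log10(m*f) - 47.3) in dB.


Given values:
  m = 12.9 kg/m^2, f = 250 Hz
Formula: TL = 20 * log10(m * f) - 47.3
Compute m * f = 12.9 * 250 = 3225.0
Compute log10(3225.0) = 3.50853
Compute 20 * 3.50853 = 70.1706
TL = 70.1706 - 47.3 = 22.87

22.87 dB


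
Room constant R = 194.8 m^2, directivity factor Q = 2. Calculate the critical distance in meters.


Given values:
  R = 194.8 m^2, Q = 2
Formula: d_c = 0.141 * sqrt(Q * R)
Compute Q * R = 2 * 194.8 = 389.6
Compute sqrt(389.6) = 19.7383
d_c = 0.141 * 19.7383 = 2.783

2.783 m


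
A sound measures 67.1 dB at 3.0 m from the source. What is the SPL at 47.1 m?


Given values:
  SPL1 = 67.1 dB, r1 = 3.0 m, r2 = 47.1 m
Formula: SPL2 = SPL1 - 20 * log10(r2 / r1)
Compute ratio: r2 / r1 = 47.1 / 3.0 = 15.7
Compute log10: log10(15.7) = 1.1959
Compute drop: 20 * 1.1959 = 23.918
SPL2 = 67.1 - 23.918 = 43.18

43.18 dB


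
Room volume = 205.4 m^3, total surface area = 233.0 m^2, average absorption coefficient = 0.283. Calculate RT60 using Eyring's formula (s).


Given values:
  V = 205.4 m^3, S = 233.0 m^2, alpha = 0.283
Formula: RT60 = 0.161 * V / (-S * ln(1 - alpha))
Compute ln(1 - 0.283) = ln(0.717) = -0.332679
Denominator: -233.0 * -0.332679 = 77.5142
Numerator: 0.161 * 205.4 = 33.0694
RT60 = 33.0694 / 77.5142 = 0.427

0.427 s


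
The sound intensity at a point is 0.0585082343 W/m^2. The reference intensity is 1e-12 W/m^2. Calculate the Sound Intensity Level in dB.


Given values:
  I = 0.0585082343 W/m^2
  I_ref = 1e-12 W/m^2
Formula: SIL = 10 * log10(I / I_ref)
Compute ratio: I / I_ref = 58508234300
Compute log10: log10(58508234300) = 10.767217
Multiply: SIL = 10 * 10.767217 = 107.67

107.67 dB


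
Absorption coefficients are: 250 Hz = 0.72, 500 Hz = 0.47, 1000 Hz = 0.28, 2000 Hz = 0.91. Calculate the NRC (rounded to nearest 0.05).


Given values:
  a_250 = 0.72, a_500 = 0.47
  a_1000 = 0.28, a_2000 = 0.91
Formula: NRC = (a250 + a500 + a1000 + a2000) / 4
Sum = 0.72 + 0.47 + 0.28 + 0.91 = 2.38
NRC = 2.38 / 4 = 0.595
Rounded to nearest 0.05: 0.6

0.6


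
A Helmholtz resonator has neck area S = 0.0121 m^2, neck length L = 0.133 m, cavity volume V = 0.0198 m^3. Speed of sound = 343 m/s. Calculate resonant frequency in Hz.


Given values:
  S = 0.0121 m^2, L = 0.133 m, V = 0.0198 m^3, c = 343 m/s
Formula: f = (c / (2*pi)) * sqrt(S / (V * L))
Compute V * L = 0.0198 * 0.133 = 0.0026334
Compute S / (V * L) = 0.0121 / 0.0026334 = 4.5948
Compute sqrt(4.5948) = 2.143548
Compute c / (2*pi) = 343 / 6.283185 = 54.590148
f = 54.590148 * 2.143548 = 117.02

117.02 Hz


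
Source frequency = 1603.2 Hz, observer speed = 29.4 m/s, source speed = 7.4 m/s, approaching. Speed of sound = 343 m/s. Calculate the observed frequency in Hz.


Given values:
  f_s = 1603.2 Hz, v_o = 29.4 m/s, v_s = 7.4 m/s
  Direction: approaching
Formula: f_o = f_s * (c + v_o) / (c - v_s)
Numerator: c + v_o = 343 + 29.4 = 372.4
Denominator: c - v_s = 343 - 7.4 = 335.6
f_o = 1603.2 * 372.4 / 335.6 = 1779.0

1779.0 Hz


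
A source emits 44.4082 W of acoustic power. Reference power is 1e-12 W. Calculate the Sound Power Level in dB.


Given values:
  W = 44.4082 W
  W_ref = 1e-12 W
Formula: SWL = 10 * log10(W / W_ref)
Compute ratio: W / W_ref = 44408200000000
Compute log10: log10(44408200000000) = 13.647463
Multiply: SWL = 10 * 13.647463 = 136.47

136.47 dB


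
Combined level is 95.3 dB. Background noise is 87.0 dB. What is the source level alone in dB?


Given values:
  L_total = 95.3 dB, L_bg = 87.0 dB
Formula: L_source = 10 * log10(10^(L_total/10) - 10^(L_bg/10))
Convert to linear:
  10^(95.3/10) = 3388441561.392
  10^(87.0/10) = 501187233.6273
Difference: 3388441561.392 - 501187233.6273 = 2887254327.7647
L_source = 10 * log10(2887254327.7647) = 94.6

94.6 dB


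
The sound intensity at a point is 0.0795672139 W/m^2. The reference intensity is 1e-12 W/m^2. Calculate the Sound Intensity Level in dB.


Given values:
  I = 0.0795672139 W/m^2
  I_ref = 1e-12 W/m^2
Formula: SIL = 10 * log10(I / I_ref)
Compute ratio: I / I_ref = 79567213900
Compute log10: log10(79567213900) = 10.900734
Multiply: SIL = 10 * 10.900734 = 109.01

109.01 dB


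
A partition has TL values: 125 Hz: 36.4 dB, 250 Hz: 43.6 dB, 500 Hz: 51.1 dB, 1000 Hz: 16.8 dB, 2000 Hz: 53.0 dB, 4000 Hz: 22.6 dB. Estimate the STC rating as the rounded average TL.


Given TL values at each frequency:
  125 Hz: 36.4 dB
  250 Hz: 43.6 dB
  500 Hz: 51.1 dB
  1000 Hz: 16.8 dB
  2000 Hz: 53.0 dB
  4000 Hz: 22.6 dB
Formula: STC ~ round(average of TL values)
Sum = 36.4 + 43.6 + 51.1 + 16.8 + 53.0 + 22.6 = 223.5
Average = 223.5 / 6 = 37.25
Rounded: 37

37


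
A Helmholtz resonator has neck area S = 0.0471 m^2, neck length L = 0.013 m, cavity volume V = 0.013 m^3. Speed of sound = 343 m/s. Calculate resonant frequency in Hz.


Given values:
  S = 0.0471 m^2, L = 0.013 m, V = 0.013 m^3, c = 343 m/s
Formula: f = (c / (2*pi)) * sqrt(S / (V * L))
Compute V * L = 0.013 * 0.013 = 0.000169
Compute S / (V * L) = 0.0471 / 0.000169 = 278.6982
Compute sqrt(278.6982) = 16.694256
Compute c / (2*pi) = 343 / 6.283185 = 54.590148
f = 54.590148 * 16.694256 = 911.34

911.34 Hz


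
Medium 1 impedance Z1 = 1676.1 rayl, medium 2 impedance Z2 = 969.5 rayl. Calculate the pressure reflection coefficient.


Given values:
  Z1 = 1676.1 rayl, Z2 = 969.5 rayl
Formula: R = (Z2 - Z1) / (Z2 + Z1)
Numerator: Z2 - Z1 = 969.5 - 1676.1 = -706.6
Denominator: Z2 + Z1 = 969.5 + 1676.1 = 2645.6
R = -706.6 / 2645.6 = -0.2671

-0.2671


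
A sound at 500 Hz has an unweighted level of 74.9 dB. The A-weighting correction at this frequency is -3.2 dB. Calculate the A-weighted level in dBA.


Given values:
  SPL = 74.9 dB
  A-weighting at 500 Hz = -3.2 dB
Formula: L_A = SPL + A_weight
L_A = 74.9 + (-3.2)
L_A = 71.7

71.7 dBA


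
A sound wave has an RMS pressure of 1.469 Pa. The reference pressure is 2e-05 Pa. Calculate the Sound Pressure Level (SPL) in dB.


Given values:
  p = 1.469 Pa
  p_ref = 2e-05 Pa
Formula: SPL = 20 * log10(p / p_ref)
Compute ratio: p / p_ref = 1.469 / 2e-05 = 73450
Compute log10: log10(73450) = 4.865992
Multiply: SPL = 20 * 4.865992 = 97.32

97.32 dB


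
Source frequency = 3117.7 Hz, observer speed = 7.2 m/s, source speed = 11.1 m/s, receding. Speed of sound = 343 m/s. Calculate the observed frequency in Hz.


Given values:
  f_s = 3117.7 Hz, v_o = 7.2 m/s, v_s = 11.1 m/s
  Direction: receding
Formula: f_o = f_s * (c - v_o) / (c + v_s)
Numerator: c - v_o = 343 - 7.2 = 335.8
Denominator: c + v_s = 343 + 11.1 = 354.1
f_o = 3117.7 * 335.8 / 354.1 = 2956.58

2956.58 Hz


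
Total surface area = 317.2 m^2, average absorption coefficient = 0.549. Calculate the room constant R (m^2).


Given values:
  S = 317.2 m^2, alpha = 0.549
Formula: R = S * alpha / (1 - alpha)
Numerator: 317.2 * 0.549 = 174.1428
Denominator: 1 - 0.549 = 0.451
R = 174.1428 / 0.451 = 386.13

386.13 m^2


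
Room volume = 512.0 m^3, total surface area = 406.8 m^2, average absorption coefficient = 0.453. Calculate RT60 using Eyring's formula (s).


Given values:
  V = 512.0 m^3, S = 406.8 m^2, alpha = 0.453
Formula: RT60 = 0.161 * V / (-S * ln(1 - alpha))
Compute ln(1 - 0.453) = ln(0.547) = -0.603306
Denominator: -406.8 * -0.603306 = 245.4249
Numerator: 0.161 * 512.0 = 82.432
RT60 = 82.432 / 245.4249 = 0.336

0.336 s


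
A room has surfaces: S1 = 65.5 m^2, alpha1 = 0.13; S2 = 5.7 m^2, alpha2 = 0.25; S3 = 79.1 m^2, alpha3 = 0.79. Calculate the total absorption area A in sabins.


Given surfaces:
  Surface 1: 65.5 * 0.13 = 8.515
  Surface 2: 5.7 * 0.25 = 1.425
  Surface 3: 79.1 * 0.79 = 62.489
Formula: A = sum(Si * alpha_i)
A = 8.515 + 1.425 + 62.489
A = 72.43

72.43 sabins


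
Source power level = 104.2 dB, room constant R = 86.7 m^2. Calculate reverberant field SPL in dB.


Given values:
  Lw = 104.2 dB, R = 86.7 m^2
Formula: SPL = Lw + 10 * log10(4 / R)
Compute 4 / R = 4 / 86.7 = 0.046136
Compute 10 * log10(0.046136) = -13.3596
SPL = 104.2 + (-13.3596) = 90.84

90.84 dB


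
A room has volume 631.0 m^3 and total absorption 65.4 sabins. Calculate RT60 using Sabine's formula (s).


Given values:
  V = 631.0 m^3
  A = 65.4 sabins
Formula: RT60 = 0.161 * V / A
Numerator: 0.161 * 631.0 = 101.591
RT60 = 101.591 / 65.4 = 1.553

1.553 s


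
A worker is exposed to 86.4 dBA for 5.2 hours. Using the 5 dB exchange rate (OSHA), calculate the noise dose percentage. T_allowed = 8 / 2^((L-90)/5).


Given values:
  L = 86.4 dBA, T = 5.2 hours
Formula: T_allowed = 8 / 2^((L - 90) / 5)
Compute exponent: (86.4 - 90) / 5 = -0.72
Compute 2^(-0.72) = 0.607097
T_allowed = 8 / 0.607097 = 13.177466 hours
Dose = (T / T_allowed) * 100
Dose = (5.2 / 13.177466) * 100 = 39.46

39.46 %


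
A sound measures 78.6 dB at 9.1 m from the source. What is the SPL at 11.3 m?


Given values:
  SPL1 = 78.6 dB, r1 = 9.1 m, r2 = 11.3 m
Formula: SPL2 = SPL1 - 20 * log10(r2 / r1)
Compute ratio: r2 / r1 = 11.3 / 9.1 = 1.2418
Compute log10: log10(1.2418) = 0.094052
Compute drop: 20 * 0.094052 = 1.881
SPL2 = 78.6 - 1.881 = 76.72

76.72 dB


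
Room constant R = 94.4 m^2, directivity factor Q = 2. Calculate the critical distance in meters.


Given values:
  R = 94.4 m^2, Q = 2
Formula: d_c = 0.141 * sqrt(Q * R)
Compute Q * R = 2 * 94.4 = 188.8
Compute sqrt(188.8) = 13.7405
d_c = 0.141 * 13.7405 = 1.937

1.937 m


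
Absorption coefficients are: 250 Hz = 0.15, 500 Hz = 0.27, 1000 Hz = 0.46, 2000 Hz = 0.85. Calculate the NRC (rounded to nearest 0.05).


Given values:
  a_250 = 0.15, a_500 = 0.27
  a_1000 = 0.46, a_2000 = 0.85
Formula: NRC = (a250 + a500 + a1000 + a2000) / 4
Sum = 0.15 + 0.27 + 0.46 + 0.85 = 1.73
NRC = 1.73 / 4 = 0.4325
Rounded to nearest 0.05: 0.45

0.45


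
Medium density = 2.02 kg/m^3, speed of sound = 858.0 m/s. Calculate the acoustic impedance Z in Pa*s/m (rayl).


Given values:
  rho = 2.02 kg/m^3
  c = 858.0 m/s
Formula: Z = rho * c
Z = 2.02 * 858.0
Z = 1733.16

1733.16 rayl


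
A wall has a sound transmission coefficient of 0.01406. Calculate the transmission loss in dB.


Given values:
  tau = 0.01406
Formula: TL = 10 * log10(1 / tau)
Compute 1 / tau = 1 / 0.01406 = 71.1238
Compute log10(71.1238) = 1.852015
TL = 10 * 1.852015 = 18.52

18.52 dB


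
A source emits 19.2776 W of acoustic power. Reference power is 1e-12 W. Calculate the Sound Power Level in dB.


Given values:
  W = 19.2776 W
  W_ref = 1e-12 W
Formula: SWL = 10 * log10(W / W_ref)
Compute ratio: W / W_ref = 19277600000000
Compute log10: log10(19277600000000) = 13.285053
Multiply: SWL = 10 * 13.285053 = 132.85

132.85 dB


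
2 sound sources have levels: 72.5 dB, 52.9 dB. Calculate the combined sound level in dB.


Formula: L_total = 10 * log10( sum(10^(Li/10)) )
  Source 1: 10^(72.5/10) = 17782794.1004
  Source 2: 10^(52.9/10) = 194984.46
Sum of linear values = 17977778.5604
L_total = 10 * log10(17977778.5604) = 72.55

72.55 dB


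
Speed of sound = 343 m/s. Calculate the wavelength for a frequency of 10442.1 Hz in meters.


Given values:
  c = 343 m/s, f = 10442.1 Hz
Formula: lambda = c / f
lambda = 343 / 10442.1
lambda = 0.0328

0.0328 m


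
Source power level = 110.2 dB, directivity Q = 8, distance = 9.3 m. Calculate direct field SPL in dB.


Given values:
  Lw = 110.2 dB, Q = 8, r = 9.3 m
Formula: SPL = Lw + 10 * log10(Q / (4 * pi * r^2))
Compute 4 * pi * r^2 = 4 * pi * 9.3^2 = 1086.8654
Compute Q / denom = 8 / 1086.8654 = 0.00736062
Compute 10 * log10(0.00736062) = -21.3309
SPL = 110.2 + (-21.3309) = 88.87

88.87 dB


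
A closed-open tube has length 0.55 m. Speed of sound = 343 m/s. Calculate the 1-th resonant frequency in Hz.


Given values:
  Tube type: closed-open, L = 0.55 m, c = 343 m/s, n = 1
Formula: f_n = (2n - 1) * c / (4 * L)
Compute 2n - 1 = 2*1 - 1 = 1
Compute 4 * L = 4 * 0.55 = 2.2
f = 1 * 343 / 2.2
f = 155.91

155.91 Hz


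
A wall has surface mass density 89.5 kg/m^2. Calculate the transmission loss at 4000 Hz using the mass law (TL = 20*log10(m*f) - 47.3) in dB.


Given values:
  m = 89.5 kg/m^2, f = 4000 Hz
Formula: TL = 20 * log10(m * f) - 47.3
Compute m * f = 89.5 * 4000 = 358000.0
Compute log10(358000.0) = 5.553883
Compute 20 * 5.553883 = 111.0777
TL = 111.0777 - 47.3 = 63.78

63.78 dB


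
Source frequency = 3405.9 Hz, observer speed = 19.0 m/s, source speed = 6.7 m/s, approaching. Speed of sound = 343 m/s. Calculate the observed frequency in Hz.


Given values:
  f_s = 3405.9 Hz, v_o = 19.0 m/s, v_s = 6.7 m/s
  Direction: approaching
Formula: f_o = f_s * (c + v_o) / (c - v_s)
Numerator: c + v_o = 343 + 19.0 = 362.0
Denominator: c - v_s = 343 - 6.7 = 336.3
f_o = 3405.9 * 362.0 / 336.3 = 3666.18

3666.18 Hz
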